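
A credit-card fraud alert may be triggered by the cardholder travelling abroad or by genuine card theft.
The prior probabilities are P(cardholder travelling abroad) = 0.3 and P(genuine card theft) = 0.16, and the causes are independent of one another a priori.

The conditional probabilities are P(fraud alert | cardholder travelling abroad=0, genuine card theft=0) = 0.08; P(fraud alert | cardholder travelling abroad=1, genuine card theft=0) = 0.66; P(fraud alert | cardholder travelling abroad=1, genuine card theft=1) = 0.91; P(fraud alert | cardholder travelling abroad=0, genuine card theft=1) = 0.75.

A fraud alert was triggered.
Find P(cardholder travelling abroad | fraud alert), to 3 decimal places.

Sum P(fraud alert|·) weighted by the priors over the 4 (cardholder travelling abroad, genuine card theft) configurations:
  P(fraud alert) = 0.08×0.7×0.84 + 0.75×0.7×0.16 + 0.66×0.3×0.84 + 0.91×0.3×0.16
        = 0.047040 + 0.084000 + 0.166320 + 0.043680 = 0.341040
Configurations with cardholder travelling abroad contribute 0.210000, so
  P(cardholder travelling abroad | fraud alert) = 0.210000 / 0.341040 ≈ 0.616

P(cardholder travelling abroad | fraud alert) ≈ 0.616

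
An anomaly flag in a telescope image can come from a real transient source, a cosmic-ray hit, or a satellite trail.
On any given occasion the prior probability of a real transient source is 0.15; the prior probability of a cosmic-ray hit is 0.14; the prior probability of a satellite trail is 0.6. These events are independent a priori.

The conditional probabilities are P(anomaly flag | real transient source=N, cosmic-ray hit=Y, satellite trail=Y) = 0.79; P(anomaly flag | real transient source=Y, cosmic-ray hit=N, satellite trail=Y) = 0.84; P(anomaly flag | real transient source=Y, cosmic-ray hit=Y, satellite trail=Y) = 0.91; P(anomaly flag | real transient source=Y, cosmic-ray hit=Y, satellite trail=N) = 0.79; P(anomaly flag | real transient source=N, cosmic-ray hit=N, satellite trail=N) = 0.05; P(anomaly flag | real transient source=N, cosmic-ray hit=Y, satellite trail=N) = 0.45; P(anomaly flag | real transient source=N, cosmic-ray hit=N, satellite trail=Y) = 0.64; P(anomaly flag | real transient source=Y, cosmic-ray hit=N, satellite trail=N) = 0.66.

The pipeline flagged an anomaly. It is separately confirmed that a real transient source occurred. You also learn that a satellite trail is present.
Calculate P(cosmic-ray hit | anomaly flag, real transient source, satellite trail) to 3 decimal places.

P(cosmic-ray hit | anomaly flag, real transient source, satellite trail) ≈ 0.150

P(anomaly flag | real transient source, satellite trail) = 0.84*0.86 + 0.91*0.14 = 0.722400 + 0.127400 = 0.849800
Of this, 0.127400 comes from 0.91*0.14 (the cosmic-ray hit=true cases).
So P(cosmic-ray hit | anomaly flag, real transient source, satellite trail) = 0.127400/0.849800 ≈ 0.150.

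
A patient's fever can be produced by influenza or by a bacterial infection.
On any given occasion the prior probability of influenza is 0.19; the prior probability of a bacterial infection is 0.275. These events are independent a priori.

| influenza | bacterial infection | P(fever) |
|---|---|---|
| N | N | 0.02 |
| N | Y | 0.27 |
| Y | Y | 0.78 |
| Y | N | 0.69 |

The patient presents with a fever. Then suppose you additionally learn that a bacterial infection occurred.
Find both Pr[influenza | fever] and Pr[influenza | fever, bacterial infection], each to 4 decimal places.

Enumerate the 4 (influenza, bacterial infection) configurations and weight by the priors:
  P(fever) = 0.02·0.81·0.725 + 0.27·0.81·0.275 + 0.69·0.19·0.725 + 0.78·0.19·0.275
        = 0.011745 + 0.060143 + 0.095047 + 0.040755 = 0.207690
Configurations with influenza contribute 0.135802, so
  P(influenza | fever) = 0.135802 / 0.207690 ≈ 0.6539

With the extra evidence:
P(fever | bacterial infection) = 0.27*0.81 + 0.78*0.19 = 0.218700 + 0.148200 = 0.366900
Of this, 0.148200 comes from 0.78*0.19 (the influenza=true cases).
So P(influenza | fever, bacterial infection) = 0.148200/0.366900 ≈ 0.4039.
This is intercausal reasoning (explaining away): once bacterial infection accounts for the fever, influenza becomes less likely.

Pr[influenza | fever] ≈ 0.6539; Pr[influenza | fever, bacterial infection] ≈ 0.4039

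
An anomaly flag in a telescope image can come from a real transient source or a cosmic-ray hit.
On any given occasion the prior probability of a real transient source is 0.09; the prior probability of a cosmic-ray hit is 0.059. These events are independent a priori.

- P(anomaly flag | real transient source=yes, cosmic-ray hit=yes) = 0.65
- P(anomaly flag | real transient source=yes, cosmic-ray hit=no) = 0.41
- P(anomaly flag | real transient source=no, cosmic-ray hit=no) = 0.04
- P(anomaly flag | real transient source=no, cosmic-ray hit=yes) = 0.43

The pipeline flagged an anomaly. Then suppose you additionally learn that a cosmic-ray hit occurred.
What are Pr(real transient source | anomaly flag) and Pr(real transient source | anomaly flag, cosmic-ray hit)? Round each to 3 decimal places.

For the numerator, keep only real transient source=true terms: 0.034723 + 0.003451 = 0.038174
Normalizer over all consistent configurations: 0.04×0.91×0.941 + 0.43×0.91×0.059 + 0.41×0.09×0.941 + 0.65×0.09×0.059 = 0.095513
Posterior = 0.038174 / 0.095513 ≈ 0.400

Now condition on the additional information:
By total probability over both values of real transient source:
  P(anomaly flag | cosmic-ray hit) = 0.43×0.91 + 0.65×0.09
        = 0.391300 + 0.058500 = 0.449800
Keeping only the real transient source-present terms gives 0.058500, so
  P(real transient source | anomaly flag, cosmic-ray hit) = 0.058500 / 0.449800 ≈ 0.130
— cosmic-ray hit explains away the evidence for real transient source.

Pr(real transient source | anomaly flag) ≈ 0.400; Pr(real transient source | anomaly flag, cosmic-ray hit) ≈ 0.130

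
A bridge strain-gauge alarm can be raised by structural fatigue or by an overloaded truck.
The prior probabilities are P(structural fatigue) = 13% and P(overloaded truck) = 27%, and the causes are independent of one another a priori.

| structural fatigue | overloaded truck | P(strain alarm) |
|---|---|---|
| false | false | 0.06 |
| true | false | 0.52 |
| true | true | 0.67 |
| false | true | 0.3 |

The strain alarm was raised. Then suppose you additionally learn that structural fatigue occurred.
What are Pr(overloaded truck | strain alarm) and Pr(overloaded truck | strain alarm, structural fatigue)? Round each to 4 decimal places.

Enumerate the 4 (structural fatigue, overloaded truck) configurations and weight by the priors:
  P(strain alarm) = 0.06*0.87*0.73 + 0.3*0.87*0.27 + 0.52*0.13*0.73 + 0.67*0.13*0.27
        = 0.038106 + 0.070470 + 0.049348 + 0.023517 = 0.181441
Configurations with overloaded truck contribute 0.093987, so
  P(overloaded truck | strain alarm) = 0.093987 / 0.181441 ≈ 0.5180

With the extra evidence:
For the numerator, keep only overloaded truck=true terms: 0.67×0.27 = 0.180900
The normalizing constant is 0.52×0.73 + 0.67×0.27 = 0.560500
Posterior = 0.180900 / 0.560500 ≈ 0.3227
The drop from 0.5180 to 0.3227 is the explaining-away (discounting) effect.

Pr(overloaded truck | strain alarm) ≈ 0.5180; Pr(overloaded truck | strain alarm, structural fatigue) ≈ 0.3227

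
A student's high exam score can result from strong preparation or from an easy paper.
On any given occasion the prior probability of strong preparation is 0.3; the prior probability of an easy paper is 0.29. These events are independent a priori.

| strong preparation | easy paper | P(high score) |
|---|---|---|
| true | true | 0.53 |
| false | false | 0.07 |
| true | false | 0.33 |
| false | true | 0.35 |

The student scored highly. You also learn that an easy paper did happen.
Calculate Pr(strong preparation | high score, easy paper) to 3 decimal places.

Pr(strong preparation | high score, easy paper) ≈ 0.394

Weight on strong preparation=true, given the evidence: 0.53×0.3 = 0.159000
The normalizing constant is 0.35×0.7 + 0.53×0.3 = 0.404000
Posterior = 0.159000 / 0.404000 ≈ 0.394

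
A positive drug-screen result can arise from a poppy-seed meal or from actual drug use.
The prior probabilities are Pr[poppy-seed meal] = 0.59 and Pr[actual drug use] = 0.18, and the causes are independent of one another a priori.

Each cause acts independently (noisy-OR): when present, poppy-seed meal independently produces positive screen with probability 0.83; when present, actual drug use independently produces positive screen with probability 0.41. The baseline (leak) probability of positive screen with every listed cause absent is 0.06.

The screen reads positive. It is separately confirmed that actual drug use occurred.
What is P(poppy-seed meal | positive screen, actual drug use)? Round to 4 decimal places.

P(poppy-seed meal | positive screen, actual drug use) ≈ 0.7453

Under noisy-OR, P(positive screen | causes) = 1 − (1−0.06)·∏(1−qᵢ) over the active causes.
P(positive screen | actual drug use) = 0.4454·0.41 + 0.905718·0.59 = 0.182614 + 0.534374 = 0.716988
The poppy-seed meal-present share is 0.905718·0.59 = 0.534374.
Hence the posterior is 0.534374/0.716988 ≈ 0.7453.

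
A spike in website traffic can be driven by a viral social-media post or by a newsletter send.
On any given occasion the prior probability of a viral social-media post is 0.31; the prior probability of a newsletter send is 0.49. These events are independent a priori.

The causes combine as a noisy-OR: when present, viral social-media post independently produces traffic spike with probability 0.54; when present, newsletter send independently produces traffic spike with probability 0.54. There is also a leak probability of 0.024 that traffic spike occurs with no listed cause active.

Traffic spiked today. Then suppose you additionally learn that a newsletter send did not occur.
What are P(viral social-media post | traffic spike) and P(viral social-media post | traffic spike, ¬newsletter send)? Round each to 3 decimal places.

P(viral social-media post | traffic spike) ≈ 0.516; P(viral social-media post | traffic spike, ¬newsletter send) ≈ 0.912

Under noisy-OR, P(traffic spike | causes) = 1 − (1−0.024)·∏(1−qᵢ) over the active causes.
P(traffic spike) = 0.024·0.69·0.51 + 0.55104·0.69·0.49 + 0.55104·0.31·0.51 + 0.793478·0.31·0.49 = 0.008446 + 0.186307 + 0.087119 + 0.120529 = 0.402401
Of this, 0.207648 comes from 0.087119 + 0.120529 (the viral social-media post=true cases).
So P(viral social-media post | traffic spike) = 0.207648/0.402401 ≈ 0.516.

Now condition on the additional information:
Enumerate both values of viral social-media post and weight by the priors:
  P(traffic spike | ¬newsletter send) = 0.024·0.69 + 0.55104·0.31
        = 0.016560 + 0.170822 = 0.187382
Configurations with viral social-media post contribute 0.170822, so
  P(viral social-media post | traffic spike, ¬newsletter send) = 0.170822 / 0.187382 ≈ 0.912
With newsletter send excluded, viral social-media post must carry more of the explanatory weight for the traffic spike.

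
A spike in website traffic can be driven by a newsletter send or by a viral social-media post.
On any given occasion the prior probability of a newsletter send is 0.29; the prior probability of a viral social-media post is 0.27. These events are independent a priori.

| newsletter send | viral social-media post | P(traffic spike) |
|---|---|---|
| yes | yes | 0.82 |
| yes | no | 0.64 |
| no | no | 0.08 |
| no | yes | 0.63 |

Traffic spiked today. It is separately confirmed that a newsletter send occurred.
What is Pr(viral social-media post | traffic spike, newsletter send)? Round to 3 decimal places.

Pr(viral social-media post | traffic spike, newsletter send) ≈ 0.322

P(traffic spike | newsletter send) = 0.64·0.73 + 0.82·0.27 = 0.467200 + 0.221400 = 0.688600
Restricting to configurations with viral social-media post present: 0.82·0.27 = 0.221400.
Hence the posterior is 0.221400/0.688600 ≈ 0.322.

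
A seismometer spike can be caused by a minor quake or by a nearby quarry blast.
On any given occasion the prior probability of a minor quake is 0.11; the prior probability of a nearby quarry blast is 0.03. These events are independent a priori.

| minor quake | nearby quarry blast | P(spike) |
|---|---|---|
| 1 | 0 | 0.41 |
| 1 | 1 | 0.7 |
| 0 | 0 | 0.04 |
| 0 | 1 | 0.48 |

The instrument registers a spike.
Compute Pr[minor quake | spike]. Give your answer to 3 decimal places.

P(spike) = 0.04×0.89×0.97 + 0.48×0.89×0.03 + 0.41×0.11×0.97 + 0.7×0.11×0.03 = 0.034532 + 0.012816 + 0.043747 + 0.002310 = 0.093405
Restricting to configurations with minor quake present: 0.043747 + 0.002310 = 0.046057.
Hence the posterior is 0.046057/0.093405 ≈ 0.493.

Pr[minor quake | spike] ≈ 0.493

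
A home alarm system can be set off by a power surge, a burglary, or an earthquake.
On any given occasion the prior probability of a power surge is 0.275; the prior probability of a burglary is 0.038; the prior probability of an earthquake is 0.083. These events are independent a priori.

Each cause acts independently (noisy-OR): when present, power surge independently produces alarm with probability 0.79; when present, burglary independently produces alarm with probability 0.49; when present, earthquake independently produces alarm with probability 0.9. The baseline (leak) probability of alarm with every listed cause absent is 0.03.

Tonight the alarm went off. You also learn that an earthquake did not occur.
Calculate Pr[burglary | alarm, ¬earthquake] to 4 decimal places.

Under noisy-OR, P(alarm | causes) = 1 − (1−0.03)·∏(1−qᵢ) over the active causes.
Sum P(alarm|·) weighted by the priors over the 4 (power surge, burglary) configurations:
  P(alarm | ¬earthquake) = 0.03×0.725×0.962 + 0.5053×0.725×0.038 + 0.7963×0.275×0.962 + 0.896113×0.275×0.038
        = 0.020923 + 0.013921 + 0.210661 + 0.009364 = 0.254869
The terms with burglary present sum to 0.023285, so
  P(burglary | alarm, ¬earthquake) = 0.023285 / 0.254869 ≈ 0.0914

Pr[burglary | alarm, ¬earthquake] ≈ 0.0914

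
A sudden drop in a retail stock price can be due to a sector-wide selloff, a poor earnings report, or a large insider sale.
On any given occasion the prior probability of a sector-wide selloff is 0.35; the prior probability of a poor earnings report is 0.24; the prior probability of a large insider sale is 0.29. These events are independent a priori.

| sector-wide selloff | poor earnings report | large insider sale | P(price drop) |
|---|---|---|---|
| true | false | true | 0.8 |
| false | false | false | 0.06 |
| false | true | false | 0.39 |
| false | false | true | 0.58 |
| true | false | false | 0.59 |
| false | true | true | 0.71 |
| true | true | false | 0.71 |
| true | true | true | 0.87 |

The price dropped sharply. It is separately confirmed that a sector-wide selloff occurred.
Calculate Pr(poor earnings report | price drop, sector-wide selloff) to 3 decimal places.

Pr(poor earnings report | price drop, sector-wide selloff) ≈ 0.268

Numerator (weight on configurations with poor earnings report): 0.120984 + 0.060552 = 0.181536
Denominator P(price drop | sector-wide selloff): 0.59×0.76×0.71 + 0.8×0.76×0.29 + 0.71×0.24×0.71 + 0.87×0.24×0.29 = 0.676220
Posterior = 0.181536 / 0.676220 ≈ 0.268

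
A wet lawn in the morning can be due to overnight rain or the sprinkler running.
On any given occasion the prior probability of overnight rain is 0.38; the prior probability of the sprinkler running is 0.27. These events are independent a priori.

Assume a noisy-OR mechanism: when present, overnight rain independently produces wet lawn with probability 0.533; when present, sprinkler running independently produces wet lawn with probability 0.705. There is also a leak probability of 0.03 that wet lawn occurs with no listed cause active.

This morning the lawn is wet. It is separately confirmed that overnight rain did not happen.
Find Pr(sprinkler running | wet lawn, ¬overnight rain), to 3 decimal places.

Under noisy-OR, P(wet lawn | causes) = 1 − (1−0.03)·∏(1−qᵢ) over the active causes.
Numerator (weight on configurations with sprinkler running): 0.71385·0.27 = 0.192740
The normalizing constant is 0.03·0.73 + 0.71385·0.27 = 0.214640
Posterior = 0.192740 / 0.214640 ≈ 0.898

Pr(sprinkler running | wet lawn, ¬overnight rain) ≈ 0.898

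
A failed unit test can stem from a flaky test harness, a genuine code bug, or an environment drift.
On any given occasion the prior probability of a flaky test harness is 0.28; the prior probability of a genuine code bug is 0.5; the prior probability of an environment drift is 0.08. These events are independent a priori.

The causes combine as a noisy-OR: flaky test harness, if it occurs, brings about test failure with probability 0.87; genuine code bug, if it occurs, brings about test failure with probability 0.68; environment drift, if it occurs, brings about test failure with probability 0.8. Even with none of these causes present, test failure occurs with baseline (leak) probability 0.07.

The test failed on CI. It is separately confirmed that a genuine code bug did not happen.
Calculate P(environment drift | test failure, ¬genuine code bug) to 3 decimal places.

P(environment drift | test failure, ¬genuine code bug) ≈ 0.201

Under noisy-OR, P(test failure | causes) = 1 − (1−0.07)·∏(1−qᵢ) over the active causes.
Enumerate the 4 (flaky test harness, environment drift) configurations and weight by the priors:
  P(test failure | ¬genuine code bug) = 0.07·0.72·0.92 + 0.814·0.72·0.08 + 0.8791·0.28·0.92 + 0.97582·0.28·0.08
        = 0.046368 + 0.046886 + 0.226456 + 0.021858 = 0.341568
The terms with environment drift present sum to 0.068744, so
  P(environment drift | test failure, ¬genuine code bug) = 0.068744 / 0.341568 ≈ 0.201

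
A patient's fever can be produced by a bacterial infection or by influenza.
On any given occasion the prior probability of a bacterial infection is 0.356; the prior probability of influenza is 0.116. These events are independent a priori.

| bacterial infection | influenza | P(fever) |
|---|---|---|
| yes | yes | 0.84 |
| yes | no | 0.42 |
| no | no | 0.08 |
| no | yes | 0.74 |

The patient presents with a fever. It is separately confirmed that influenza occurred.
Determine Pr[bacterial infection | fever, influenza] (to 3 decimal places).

Pr[bacterial infection | fever, influenza] ≈ 0.386

Numerator (weight on configurations with bacterial infection): 0.84·0.356 = 0.299040
Normalizer over all consistent configurations: 0.74·0.644 + 0.84·0.356 = 0.775600
P(bacterial infection | fever, influenza) = 0.299040/0.775600 ≈ 0.386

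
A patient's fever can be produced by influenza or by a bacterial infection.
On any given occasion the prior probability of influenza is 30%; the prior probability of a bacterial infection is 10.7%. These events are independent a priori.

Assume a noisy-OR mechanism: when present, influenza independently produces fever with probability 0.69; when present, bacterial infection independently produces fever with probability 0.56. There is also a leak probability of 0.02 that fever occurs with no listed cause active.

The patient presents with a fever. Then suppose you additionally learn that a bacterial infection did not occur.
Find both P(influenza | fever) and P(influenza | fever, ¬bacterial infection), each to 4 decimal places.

P(influenza | fever) ≈ 0.7955; P(influenza | fever, ¬bacterial infection) ≈ 0.9372

Under noisy-OR, P(fever | causes) = 1 − (1−0.02)·∏(1−qᵢ) over the active causes.
P(fever) = 0.02·0.7·0.893 + 0.5688·0.7·0.107 + 0.6962·0.3·0.893 + 0.866328·0.3·0.107 = 0.012502 + 0.042603 + 0.186512 + 0.027809 = 0.269426
Restricting to configurations with influenza present: 0.186512 + 0.027809 = 0.214321.
So P(influenza | fever) = 0.214321/0.269426 ≈ 0.7955.

Now also conditioning on bacterial infection≠true:
P(fever | ¬bacterial infection) = 0.02×0.7 + 0.6962×0.3 = 0.014000 + 0.208860 = 0.222860
Of this, 0.208860 comes from 0.6962×0.3 (the influenza=true cases).
P(influenza | fever, ¬bacterial infection) = 0.208860 / 0.222860 ≈ 0.9372
Ruling out bacterial infection raises the posterior on influenza — the flip side of explaining away.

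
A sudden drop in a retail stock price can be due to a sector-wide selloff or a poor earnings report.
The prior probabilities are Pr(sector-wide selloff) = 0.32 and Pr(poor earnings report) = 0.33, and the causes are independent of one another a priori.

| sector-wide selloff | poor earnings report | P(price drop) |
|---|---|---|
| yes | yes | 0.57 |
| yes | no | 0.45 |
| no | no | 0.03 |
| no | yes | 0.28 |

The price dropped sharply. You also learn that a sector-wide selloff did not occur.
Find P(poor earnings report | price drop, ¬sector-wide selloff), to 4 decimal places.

Weight on poor earnings report=true, given the evidence: 0.28×0.33 = 0.092400
The normalizing constant is 0.03×0.67 + 0.28×0.33 = 0.112500
P(poor earnings report | price drop, ¬sector-wide selloff) = 0.092400/0.112500 ≈ 0.8213

P(poor earnings report | price drop, ¬sector-wide selloff) ≈ 0.8213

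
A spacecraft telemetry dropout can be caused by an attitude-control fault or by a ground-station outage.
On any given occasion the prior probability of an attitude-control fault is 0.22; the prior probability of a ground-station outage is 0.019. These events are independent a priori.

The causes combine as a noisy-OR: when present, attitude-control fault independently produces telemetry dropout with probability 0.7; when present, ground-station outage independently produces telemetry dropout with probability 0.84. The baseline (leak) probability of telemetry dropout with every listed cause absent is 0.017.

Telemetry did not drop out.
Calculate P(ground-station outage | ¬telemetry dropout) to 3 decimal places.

P(ground-station outage | ¬telemetry dropout) ≈ 0.003

Under noisy-OR, P(telemetry dropout | causes) = 1 − (1−0.017)·∏(1−qᵢ) over the active causes.
By total probability over the 4 (attitude-control fault, ground-station outage) configurations:
  P(¬telemetry dropout) = 0.983·0.78·0.981 + 0.15728·0.78·0.019 + 0.2949·0.22·0.981 + 0.047184·0.22·0.019
        = 0.752172 + 0.002331 + 0.063645 + 0.000197 = 0.818345
Keeping only the ground-station outage-present terms gives 0.002528, so
  P(ground-station outage | ¬telemetry dropout) = 0.002528 / 0.818345 ≈ 0.003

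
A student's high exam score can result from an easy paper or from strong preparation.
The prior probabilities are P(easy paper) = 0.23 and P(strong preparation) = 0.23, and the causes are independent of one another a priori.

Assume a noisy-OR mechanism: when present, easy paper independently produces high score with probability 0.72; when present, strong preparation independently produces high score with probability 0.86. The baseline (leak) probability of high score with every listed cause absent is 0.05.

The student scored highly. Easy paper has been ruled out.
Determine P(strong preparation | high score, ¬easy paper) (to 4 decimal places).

P(strong preparation | high score, ¬easy paper) ≈ 0.8382

Under noisy-OR, P(high score | causes) = 1 − (1−0.05)·∏(1−qᵢ) over the active causes.
Sum P(high score|·) weighted by the priors over both values of strong preparation:
  P(high score | ¬easy paper) = 0.05·0.77 + 0.867·0.23
        = 0.038500 + 0.199410 = 0.237910
Configurations with strong preparation contribute 0.199410, so
  P(strong preparation | high score, ¬easy paper) = 0.199410 / 0.237910 ≈ 0.8382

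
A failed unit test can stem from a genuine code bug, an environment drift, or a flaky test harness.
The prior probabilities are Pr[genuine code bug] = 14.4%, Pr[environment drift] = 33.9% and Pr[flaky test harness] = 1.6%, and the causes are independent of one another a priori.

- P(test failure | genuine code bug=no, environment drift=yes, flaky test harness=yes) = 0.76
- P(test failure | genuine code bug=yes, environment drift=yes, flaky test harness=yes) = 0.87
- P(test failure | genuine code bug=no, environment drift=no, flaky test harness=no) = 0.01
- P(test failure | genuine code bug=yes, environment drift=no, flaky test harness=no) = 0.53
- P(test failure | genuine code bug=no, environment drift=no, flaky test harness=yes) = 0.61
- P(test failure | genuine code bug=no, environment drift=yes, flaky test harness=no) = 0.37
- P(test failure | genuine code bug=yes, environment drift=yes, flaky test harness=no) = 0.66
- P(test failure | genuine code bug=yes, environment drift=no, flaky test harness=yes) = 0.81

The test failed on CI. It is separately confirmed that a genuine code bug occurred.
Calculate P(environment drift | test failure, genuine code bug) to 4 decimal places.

P(environment drift | test failure, genuine code bug) ≈ 0.3889

Weight on environment drift=true, given the evidence: 0.220160 + 0.004719 = 0.224879
Normalizer over all consistent configurations: 0.53*0.661*0.984 + 0.81*0.661*0.016 + 0.66*0.339*0.984 + 0.87*0.339*0.016 = 0.578171
Posterior = 0.224879 / 0.578171 ≈ 0.3889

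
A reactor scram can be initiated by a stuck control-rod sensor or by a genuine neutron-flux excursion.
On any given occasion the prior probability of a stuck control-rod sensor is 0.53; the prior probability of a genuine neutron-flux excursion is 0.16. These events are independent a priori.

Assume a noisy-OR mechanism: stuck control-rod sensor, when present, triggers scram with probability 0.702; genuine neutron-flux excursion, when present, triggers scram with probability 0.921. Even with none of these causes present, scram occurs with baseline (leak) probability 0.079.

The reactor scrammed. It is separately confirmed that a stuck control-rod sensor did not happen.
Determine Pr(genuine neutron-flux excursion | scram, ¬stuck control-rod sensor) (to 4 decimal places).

Under noisy-OR, P(scram | causes) = 1 − (1−0.079)·∏(1−qᵢ) over the active causes.
P(scram | ¬stuck control-rod sensor) = 0.079*0.84 + 0.927241*0.16 = 0.066360 + 0.148359 = 0.214719
The genuine neutron-flux excursion-present share is 0.927241*0.16 = 0.148359.
So P(genuine neutron-flux excursion | scram, ¬stuck control-rod sensor) = 0.148359/0.214719 ≈ 0.6909.

Pr(genuine neutron-flux excursion | scram, ¬stuck control-rod sensor) ≈ 0.6909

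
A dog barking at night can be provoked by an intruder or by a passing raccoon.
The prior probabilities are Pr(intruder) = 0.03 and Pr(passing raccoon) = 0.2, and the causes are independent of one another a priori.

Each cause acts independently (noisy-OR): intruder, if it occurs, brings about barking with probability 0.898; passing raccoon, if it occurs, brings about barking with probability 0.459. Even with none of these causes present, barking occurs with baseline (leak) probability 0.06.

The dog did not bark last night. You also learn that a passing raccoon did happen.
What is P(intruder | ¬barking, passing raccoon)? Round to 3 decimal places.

Under noisy-OR, P(barking | causes) = 1 − (1−0.06)·∏(1−qᵢ) over the active causes.
Numerator (weight on configurations with intruder): 0.051871*0.03 = 0.001556
Normalizer over all consistent configurations: 0.50854*0.97 + 0.051871*0.03 = 0.494840
Posterior = 0.001556 / 0.494840 ≈ 0.003

P(intruder | ¬barking, passing raccoon) ≈ 0.003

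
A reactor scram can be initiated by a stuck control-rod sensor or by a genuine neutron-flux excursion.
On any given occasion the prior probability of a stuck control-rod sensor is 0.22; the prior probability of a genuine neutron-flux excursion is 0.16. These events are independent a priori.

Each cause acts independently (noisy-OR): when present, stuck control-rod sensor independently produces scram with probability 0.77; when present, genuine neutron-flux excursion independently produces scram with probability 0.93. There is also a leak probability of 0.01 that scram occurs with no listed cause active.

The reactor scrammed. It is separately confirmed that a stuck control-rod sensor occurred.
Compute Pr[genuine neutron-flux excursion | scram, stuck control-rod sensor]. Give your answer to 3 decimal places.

Under noisy-OR, P(scram | causes) = 1 − (1−0.01)·∏(1−qᵢ) over the active causes.
Weight on genuine neutron-flux excursion=true, given the evidence: 0.984061×0.16 = 0.157450
The normalizing constant is 0.7723×0.84 + 0.984061×0.16 = 0.806182
P(genuine neutron-flux excursion | scram, stuck control-rod sensor) = 0.157450/0.806182 ≈ 0.195

Pr[genuine neutron-flux excursion | scram, stuck control-rod sensor] ≈ 0.195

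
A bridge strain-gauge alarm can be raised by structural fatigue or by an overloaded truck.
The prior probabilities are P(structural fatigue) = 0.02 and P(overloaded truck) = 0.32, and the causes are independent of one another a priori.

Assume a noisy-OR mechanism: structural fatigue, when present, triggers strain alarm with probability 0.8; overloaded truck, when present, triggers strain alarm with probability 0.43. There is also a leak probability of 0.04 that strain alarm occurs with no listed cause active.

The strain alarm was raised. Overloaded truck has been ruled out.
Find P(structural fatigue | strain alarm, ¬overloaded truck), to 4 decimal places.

P(structural fatigue | strain alarm, ¬overloaded truck) ≈ 0.2919

Under noisy-OR, P(strain alarm | causes) = 1 − (1−0.04)·∏(1−qᵢ) over the active causes.
Weight on structural fatigue=true, given the evidence: 0.808·0.02 = 0.016160
Normalizer over all consistent configurations: 0.04·0.98 + 0.808·0.02 = 0.055360
P(structural fatigue | strain alarm, ¬overloaded truck) = 0.016160/0.055360 ≈ 0.2919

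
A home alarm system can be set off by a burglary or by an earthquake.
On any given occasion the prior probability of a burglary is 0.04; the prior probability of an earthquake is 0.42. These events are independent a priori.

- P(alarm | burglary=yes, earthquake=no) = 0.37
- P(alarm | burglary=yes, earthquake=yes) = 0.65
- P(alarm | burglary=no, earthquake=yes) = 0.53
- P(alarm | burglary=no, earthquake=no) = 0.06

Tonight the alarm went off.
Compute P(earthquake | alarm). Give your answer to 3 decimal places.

P(earthquake | alarm) ≈ 0.842

Sum P(alarm|·) weighted by the priors over the 4 (burglary, earthquake) configurations:
  P(alarm) = 0.06·0.96·0.58 + 0.53·0.96·0.42 + 0.37·0.04·0.58 + 0.65·0.04·0.42
        = 0.033408 + 0.213696 + 0.008584 + 0.010920 = 0.266608
Configurations with earthquake contribute 0.224616, so
  P(earthquake | alarm) = 0.224616 / 0.266608 ≈ 0.842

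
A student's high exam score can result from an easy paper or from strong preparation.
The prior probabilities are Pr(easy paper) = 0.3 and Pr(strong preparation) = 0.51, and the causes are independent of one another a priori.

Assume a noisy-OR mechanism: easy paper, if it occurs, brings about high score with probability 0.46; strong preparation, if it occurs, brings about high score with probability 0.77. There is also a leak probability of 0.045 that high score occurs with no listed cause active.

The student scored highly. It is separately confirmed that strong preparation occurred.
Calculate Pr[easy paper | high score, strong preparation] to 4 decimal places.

Under noisy-OR, P(high score | causes) = 1 − (1−0.045)·∏(1−qᵢ) over the active causes.
Enumerate both values of easy paper and weight by the priors:
  P(high score | strong preparation) = 0.78035*0.7 + 0.881389*0.3
        = 0.546245 + 0.264417 = 0.810662
Configurations with easy paper contribute 0.264417, so
  P(easy paper | high score, strong preparation) = 0.264417 / 0.810662 ≈ 0.3262

Pr[easy paper | high score, strong preparation] ≈ 0.3262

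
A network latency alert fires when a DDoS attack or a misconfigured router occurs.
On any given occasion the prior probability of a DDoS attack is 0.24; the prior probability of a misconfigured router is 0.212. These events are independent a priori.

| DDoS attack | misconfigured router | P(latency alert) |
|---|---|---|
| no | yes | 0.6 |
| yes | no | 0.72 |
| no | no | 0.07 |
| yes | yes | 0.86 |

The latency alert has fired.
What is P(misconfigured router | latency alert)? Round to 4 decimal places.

For the numerator, keep only misconfigured router=true terms: 0.096672 + 0.043757 = 0.140429
Denominator P(latency alert): 0.07×0.76×0.788 + 0.6×0.76×0.212 + 0.72×0.24×0.788 + 0.86×0.24×0.212 = 0.318517
P(misconfigured router | latency alert) = 0.140429/0.318517 ≈ 0.4409

P(misconfigured router | latency alert) ≈ 0.4409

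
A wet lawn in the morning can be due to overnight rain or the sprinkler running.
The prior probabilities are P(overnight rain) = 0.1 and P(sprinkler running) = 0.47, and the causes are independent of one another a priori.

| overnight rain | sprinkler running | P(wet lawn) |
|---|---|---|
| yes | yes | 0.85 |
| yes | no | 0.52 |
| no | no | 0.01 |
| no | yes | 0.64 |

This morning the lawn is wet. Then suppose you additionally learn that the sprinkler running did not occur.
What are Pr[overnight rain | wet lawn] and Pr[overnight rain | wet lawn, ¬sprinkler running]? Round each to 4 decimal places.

By total probability over the 4 (overnight rain, sprinkler running) configurations:
  P(wet lawn) = 0.01×0.9×0.53 + 0.64×0.9×0.47 + 0.52×0.1×0.53 + 0.85×0.1×0.47
        = 0.004770 + 0.270720 + 0.027560 + 0.039950 = 0.343000
Configurations with overnight rain contribute 0.067510, so
  P(overnight rain | wet lawn) = 0.067510 / 0.343000 ≈ 0.1968

Now also conditioning on sprinkler running≠true:
Enumerate both values of overnight rain and weight by the priors:
  P(wet lawn | ¬sprinkler running) = 0.01×0.9 + 0.52×0.1
        = 0.009000 + 0.052000 = 0.061000
The terms with overnight rain present sum to 0.052000, so
  P(overnight rain | wet lawn, ¬sprinkler running) = 0.052000 / 0.061000 ≈ 0.8525
With sprinkler running excluded, overnight rain must carry more of the explanatory weight for the wet lawn.

Pr[overnight rain | wet lawn] ≈ 0.1968; Pr[overnight rain | wet lawn, ¬sprinkler running] ≈ 0.8525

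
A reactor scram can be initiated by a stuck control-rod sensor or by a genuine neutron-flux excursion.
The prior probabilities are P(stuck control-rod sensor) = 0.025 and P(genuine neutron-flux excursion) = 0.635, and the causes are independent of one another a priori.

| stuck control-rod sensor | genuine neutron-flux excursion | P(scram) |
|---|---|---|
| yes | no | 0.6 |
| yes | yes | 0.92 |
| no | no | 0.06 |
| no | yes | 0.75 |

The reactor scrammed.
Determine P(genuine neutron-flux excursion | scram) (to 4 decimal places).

P(genuine neutron-flux excursion | scram) ≈ 0.9470

Weight on genuine neutron-flux excursion=true, given the evidence: 0.464344 + 0.014605 = 0.478949
Denominator P(scram): 0.06·0.975·0.365 + 0.75·0.975·0.635 + 0.6·0.025·0.365 + 0.92·0.025·0.635 = 0.505776
P(genuine neutron-flux excursion | scram) = 0.478949/0.505776 ≈ 0.9470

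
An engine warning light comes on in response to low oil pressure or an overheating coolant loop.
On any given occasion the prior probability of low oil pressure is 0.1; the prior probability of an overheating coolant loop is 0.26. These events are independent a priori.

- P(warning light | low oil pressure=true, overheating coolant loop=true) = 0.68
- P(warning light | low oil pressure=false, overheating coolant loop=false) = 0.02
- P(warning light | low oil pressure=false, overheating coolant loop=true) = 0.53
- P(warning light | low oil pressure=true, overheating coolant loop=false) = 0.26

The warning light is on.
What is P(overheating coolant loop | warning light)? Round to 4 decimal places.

P(warning light) = 0.02·0.9·0.74 + 0.53·0.9·0.26 + 0.26·0.1·0.74 + 0.68·0.1·0.26 = 0.013320 + 0.124020 + 0.019240 + 0.017680 = 0.174260
Of this, 0.141700 comes from 0.124020 + 0.017680 (the overheating coolant loop=true cases).
So P(overheating coolant loop | warning light) = 0.141700/0.174260 ≈ 0.8132.

P(overheating coolant loop | warning light) ≈ 0.8132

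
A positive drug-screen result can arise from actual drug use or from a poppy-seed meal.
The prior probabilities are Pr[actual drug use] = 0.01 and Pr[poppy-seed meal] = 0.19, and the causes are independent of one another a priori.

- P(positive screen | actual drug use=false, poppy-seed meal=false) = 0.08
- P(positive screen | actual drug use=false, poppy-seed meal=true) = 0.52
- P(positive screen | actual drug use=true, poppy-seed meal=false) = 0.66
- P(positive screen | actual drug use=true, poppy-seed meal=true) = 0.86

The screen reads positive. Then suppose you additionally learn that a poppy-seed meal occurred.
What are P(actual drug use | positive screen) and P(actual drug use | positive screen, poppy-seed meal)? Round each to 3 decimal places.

P(actual drug use | positive screen) ≈ 0.041; P(actual drug use | positive screen, poppy-seed meal) ≈ 0.016

P(positive screen) = 0.08*0.99*0.81 + 0.52*0.99*0.19 + 0.66*0.01*0.81 + 0.86*0.01*0.19 = 0.064152 + 0.097812 + 0.005346 + 0.001634 = 0.168944
Restricting to configurations with actual drug use present: 0.005346 + 0.001634 = 0.006980.
P(actual drug use | positive screen) = 0.006980 / 0.168944 ≈ 0.041

Now condition on the additional information:
P(positive screen | poppy-seed meal) = 0.52×0.99 + 0.86×0.01 = 0.514800 + 0.008600 = 0.523400
Restricting to configurations with actual drug use present: 0.86×0.01 = 0.008600.
P(actual drug use | positive screen, poppy-seed meal) = 0.008600 / 0.523400 ≈ 0.016
Conditioning on poppy-seed meal lowers the posterior on actual drug use: the classic explaining-away effect in a common-effect structure.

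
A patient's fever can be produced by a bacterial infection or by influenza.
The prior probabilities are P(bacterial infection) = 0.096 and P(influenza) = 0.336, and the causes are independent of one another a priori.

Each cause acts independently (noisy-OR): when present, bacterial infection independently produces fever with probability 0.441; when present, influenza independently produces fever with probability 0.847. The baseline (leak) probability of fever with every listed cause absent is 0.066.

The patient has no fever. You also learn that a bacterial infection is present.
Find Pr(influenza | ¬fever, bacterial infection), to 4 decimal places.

Under noisy-OR, P(fever | causes) = 1 − (1−0.066)·∏(1−qᵢ) over the active causes.
By total probability over both values of influenza:
  P(¬fever | bacterial infection) = 0.522106*0.664 + 0.079882*0.336
        = 0.346678 + 0.026840 = 0.373518
Configurations with influenza contribute 0.026840, so
  P(influenza | ¬fever, bacterial infection) = 0.026840 / 0.373518 ≈ 0.0719

Pr(influenza | ¬fever, bacterial infection) ≈ 0.0719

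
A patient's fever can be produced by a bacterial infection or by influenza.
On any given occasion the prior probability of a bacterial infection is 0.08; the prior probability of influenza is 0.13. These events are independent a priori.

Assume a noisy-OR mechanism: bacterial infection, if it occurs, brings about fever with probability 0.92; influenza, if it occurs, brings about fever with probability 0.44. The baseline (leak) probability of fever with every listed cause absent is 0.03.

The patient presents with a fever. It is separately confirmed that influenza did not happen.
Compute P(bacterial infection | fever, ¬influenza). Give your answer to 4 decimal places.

Under noisy-OR, P(fever | causes) = 1 − (1−0.03)·∏(1−qᵢ) over the active causes.
P(fever | ¬influenza) = 0.03·0.92 + 0.9224·0.08 = 0.027600 + 0.073792 = 0.101392
Restricting to configurations with bacterial infection present: 0.9224·0.08 = 0.073792.
Hence the posterior is 0.073792/0.101392 ≈ 0.7278.

P(bacterial infection | fever, ¬influenza) ≈ 0.7278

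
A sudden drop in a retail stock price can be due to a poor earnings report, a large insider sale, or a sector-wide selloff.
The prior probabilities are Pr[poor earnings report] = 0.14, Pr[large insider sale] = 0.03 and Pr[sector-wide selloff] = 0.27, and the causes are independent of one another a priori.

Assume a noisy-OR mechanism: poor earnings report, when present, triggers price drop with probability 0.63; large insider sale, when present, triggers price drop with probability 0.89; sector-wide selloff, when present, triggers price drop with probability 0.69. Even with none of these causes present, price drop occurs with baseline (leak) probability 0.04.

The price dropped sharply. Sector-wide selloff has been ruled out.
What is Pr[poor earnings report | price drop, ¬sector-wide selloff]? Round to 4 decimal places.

Under noisy-OR, P(price drop | causes) = 1 − (1−0.04)·∏(1−qᵢ) over the active causes.
P(price drop | ¬sector-wide selloff) = 0.04*0.86*0.97 + 0.8944*0.86*0.03 + 0.6448*0.14*0.97 + 0.960928*0.14*0.03 = 0.033368 + 0.023076 + 0.087564 + 0.004036 = 0.148044
The poor earnings report-present share is 0.087564 + 0.004036 = 0.091600.
Hence the posterior is 0.091600/0.148044 ≈ 0.6187.

Pr[poor earnings report | price drop, ¬sector-wide selloff] ≈ 0.6187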